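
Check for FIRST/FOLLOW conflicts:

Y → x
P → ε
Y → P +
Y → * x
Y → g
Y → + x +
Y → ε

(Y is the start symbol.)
A FIRST/FOLLOW conflict occurs when a non-terminal N has a nullable alternative N → β (β ⇒* ε) and another alternative N → α with FIRST(α) ∩ FOLLOW(N) ≠ ∅: on such a lookahead the parser cannot decide between expanding α and letting N vanish via β.

Nullable non-terminals: P, Y.
FIRST sets used below: FIRST(P) = { ε }
P has a nullable alternative but only one production, so nothing to check.

Y: nullable alternative(s) Y → ε; FOLLOW(Y) = { $ }
  Y → x: FIRST \ {ε} = { 'x' } — disjoint from FOLLOW(Y)
  Y → P +: FIRST \ {ε} = { '+' } — disjoint from FOLLOW(Y)
  Y → * x: FIRST \ {ε} = { '*' } — disjoint from FOLLOW(Y)
  Y → g: FIRST \ {ε} = { 'g' } — disjoint from FOLLOW(Y)
  Y → + x +: FIRST \ {ε} = { '+' } — disjoint from FOLLOW(Y)
  Y → ε: FIRST \ {ε} = { } — this is the only nullable alternative, skip

No FIRST/FOLLOW conflicts found.

Answer: No FIRST/FOLLOW conflicts.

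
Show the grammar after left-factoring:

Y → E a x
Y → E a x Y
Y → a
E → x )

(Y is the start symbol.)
Y → E a x Y'
Y' → ε
Y' → Y
Y → a
E → x )

Left-factoring transforms A → αβ₁ | αβ₂ into A → αA' and A' → β₁ | β₂
(α is the longest common prefix among the alternatives). Repeat until
no nonterminal has two alternatives with a common prefix.

Round 1: Y has alternatives sharing prefix 'E a x'. Introduce Y': Y → E a x Y'
  Add: Y' → ε
  Add: Y' → Y

No remaining common prefixes — done.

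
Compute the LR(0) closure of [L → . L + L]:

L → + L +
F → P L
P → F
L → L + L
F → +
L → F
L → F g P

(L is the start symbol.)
{ [F → . +], [F → . P L], [L → . + L +], [L → . F g P], [L → . F], [L → . L + L], [P → . F] }

To compute CLOSURE, for each item [A → α.Bβ] where B is a non-terminal, add [B → .γ] for all productions B → γ; repeat for the newly added items until nothing changes.

Start with: [L → . L + L]
  [L → . L + L] has the dot before L: add [L → . + L +], [L → . F], [L → . F g P]
  [L → . F] has the dot before F: add [F → . P L], [F → . +]
  [F → . P L] has the dot before P: add [P → . F]
No further items can be added.

CLOSURE = { [F → . +], [F → . P L], [L → . + L +], [L → . F g P], [L → . F], [L → . L + L], [P → . F] }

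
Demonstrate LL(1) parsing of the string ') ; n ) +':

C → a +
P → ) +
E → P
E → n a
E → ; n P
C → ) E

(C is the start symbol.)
Stack is shown with the top on the left.

Stack    Input        Action
----------------------------
C $      ) ; n ) + $  output C → ) E
) E $    ) ; n ) + $  match ')'
E $      ; n ) + $    output E → ; n P
; n P $  ; n ) + $    match ';'
n P $    n ) + $      match 'n'
P $      ) + $        output P → ) +
) + $    ) + $        match ')'
+ $      + $          match '+'
$        $            accept

The string is accepted.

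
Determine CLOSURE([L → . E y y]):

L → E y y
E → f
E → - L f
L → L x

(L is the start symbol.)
Start with: [L → . E y y]
  [L → . E y y] has the dot before E: add [E → . f], [E → . - L f]
No further items can be added.

CLOSURE = { [E → . - L f], [E → . f], [L → . E y y] }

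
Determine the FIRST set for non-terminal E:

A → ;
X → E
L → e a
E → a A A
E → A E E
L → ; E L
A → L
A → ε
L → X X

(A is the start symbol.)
{ ';', 'a', 'e' }

FIRST sets of the other non-terminals involved (by the same procedure, iterated to a fixed point):
  FIRST(A) = { ';', 'a', 'e', ε }

From E → a A A:
  - a is a terminal: add 'a' and stop
From E → A E E:
  - A is a non-terminal: add FIRST(A) \ {ε} = { ';', 'a', 'e' }
    A is nullable, so continue to the next symbol
  - E is the symbol being defined: contributes nothing new
    E is not nullable, so stop

Collecting: FIRST(E) = { ';', 'a', 'e' }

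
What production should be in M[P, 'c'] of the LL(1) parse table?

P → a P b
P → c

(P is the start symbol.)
To find M[P, 'c'], we find productions for P where 'c' is in the predict set (PREDICT(N → α) = (FIRST(α) \ {ε}) ∪ (FOLLOW(N) if α ⇒* ε)).

P → a P b: PREDICT = { 'a' }
P → c: PREDICT = { 'c' }
  'c' is in predict set, so this production goes in M[P, 'c']

M[P, 'c'] = P → c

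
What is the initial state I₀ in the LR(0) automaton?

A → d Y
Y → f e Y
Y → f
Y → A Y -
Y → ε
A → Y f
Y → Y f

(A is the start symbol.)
{ [A → . Y f], [A → . d Y], [A' → . A], [Y → . A Y -], [Y → . Y f], [Y → . f e Y], [Y → . f], [Y → .] }

First, augment the grammar with A' → A
I₀ = CLOSURE({ [A' → . A] }):
  [A' → . A] has the dot before A: add [A → . d Y], [A → . Y f]
  [A → . Y f] has the dot before Y: add [Y → . f e Y], [Y → . f], [Y → . A Y -], [Y → .], [Y → . Y f]
No further items can be added.

I₀ = { [A → . Y f], [A → . d Y], [A' → . A], [Y → . A Y -], [Y → . Y f], [Y → . f e Y], [Y → . f], [Y → .] }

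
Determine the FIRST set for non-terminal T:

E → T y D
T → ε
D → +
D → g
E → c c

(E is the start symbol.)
{ ε }

To compute FIRST(T), examine every production with T on the left-hand side, reading each right-hand side left to right until a non-nullable symbol is reached.

From T → ε:
  - ε-production, so ε ∈ FIRST(T)

Collecting: FIRST(T) = { ε }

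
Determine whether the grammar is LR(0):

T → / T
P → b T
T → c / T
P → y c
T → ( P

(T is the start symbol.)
A grammar is LR(0) if no state in the canonical LR(0) collection has:
  - both a shift item (dot before a terminal) and a complete item (shift-reduce conflict), or
  - two or more complete items (reduce-reduce conflict; the accept item [T' → T .] counts as a complete item here).

Augment with T' → T and build the canonical LR(0) collection (I0 = CLOSURE({[T' → . T]}), then GOTO on every symbol after a dot until no new states appear). It has 13 states:
  I0: { [T → . ( P], [T → . / T], [T → . c / T], [T' → . T] }  — shift
  I1: { [P → . b T], [P → . y c], [T → ( . P] }  — shift
  I2: { [T → . ( P], [T → . / T], [T → . c / T], [T → / . T] }  — shift
  I3: { [T' → T .] }  — accept
  I4: { [T → c . / T] }  — shift
  I5: { [T → . ( P], [T → . / T], [T → . c / T], [T → c / . T] }  — shift
  I6: { [T → c / T .] }  — reduce
  I7: { [T → / T .] }  — reduce
  I8: { [T → ( P .] }  — reduce
  I9: { [P → b . T], [T → . ( P], [T → . / T], [T → . c / T] }  — shift
  I10: { [P → y . c] }  — shift
  I11: { [P → y c .] }  — reduce
  I12: { [P → b T .] }  — reduce

Every state is either a pure shift/goto state or contains exactly one complete item and nothing to shift — no conflicts. The grammar is LR(0).

Answer: Yes, the grammar is LR(0)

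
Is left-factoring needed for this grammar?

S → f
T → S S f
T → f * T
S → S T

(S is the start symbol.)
Left-factoring is needed when two productions for the same non-terminal
share a common prefix on the right-hand side.

Productions for S:
  S → f
  S → S T
Productions for T:
  T → S S f
  T → f * T

No common prefixes found.

Answer: No, left-factoring is not needed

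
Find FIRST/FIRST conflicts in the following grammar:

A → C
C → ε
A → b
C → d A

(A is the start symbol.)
A FIRST/FIRST conflict occurs when two productions N → α and N → β for the same non-terminal have FIRST(α) ∩ FIRST(β) ≠ ∅ (with ε ∈ FIRST of a nullable right-hand side, so two nullable alternatives also conflict).

FIRST sets of the non-terminals at (or reachable through a nullable prefix from) the front of some alternative:
  FIRST(C) = { 'd', ε }

Productions for A:
  A → C: FIRST = { 'd', ε }
  A → b: FIRST = { 'b' }
Productions for C:
  C → ε: FIRST = { ε }
  C → d A: FIRST = { 'd' }

All alternatives of each non-terminal have pairwise disjoint FIRST sets.

Answer: No FIRST/FIRST conflicts.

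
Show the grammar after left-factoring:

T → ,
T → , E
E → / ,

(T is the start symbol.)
Left-factoring transforms A → αβ₁ | αβ₂ into A → αA' and A' → β₁ | β₂
(α is the longest common prefix among the alternatives). Repeat until
no nonterminal has two alternatives with a common prefix.

Round 1: T has alternatives sharing prefix ','. Introduce T': T → , T'
  Add: T' → ε
  Add: T' → E

No remaining common prefixes — done.

Resulting grammar:
T → , T'
T' → ε
T' → E
E → / ,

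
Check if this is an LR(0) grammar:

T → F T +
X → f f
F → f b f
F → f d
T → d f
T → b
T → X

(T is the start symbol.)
A grammar is LR(0) if no state in the canonical LR(0) collection has:
  - both a shift item (dot before a terminal) and a complete item (shift-reduce conflict), or
  - two or more complete items (reduce-reduce conflict; the accept item [T' → T .] counts as a complete item here).

Augment with T' → T and build the canonical LR(0) collection (I0 = CLOSURE({[T' → . T]}), then GOTO on every symbol after a dot until no new states appear). It has 14 states:
  I0: { [F → . f b f], [F → . f d], [T → . F T +], [T → . X], [T → . b], [T → . d f], [T' → . T], [X → . f f] }  — shift
  I1: { [F → . f b f], [F → . f d], [T → . F T +], [T → . X], [T → . b], [T → . d f], [T → F . T +], [X → . f f] }  — shift
  I2: { [T' → T .] }  — accept
  I3: { [T → X .] }  — reduce
  I4: { [T → b .] }  — reduce
  I5: { [T → d . f] }  — shift
  I6: { [F → f . b f], [F → f . d], [X → f . f] }  — shift
  I7: { [F → f b . f] }  — shift
  I8: { [F → f d .] }  — reduce
  I9: { [X → f f .] }  — reduce
  I10: { [F → f b f .] }  — reduce
  I11: { [T → d f .] }  — reduce
  I12: { [T → F T . +] }  — shift
  I13: { [T → F T + .] }  — reduce

Every state is either a pure shift/goto state or contains exactly one complete item and nothing to shift — no conflicts. The grammar is LR(0).

Answer: Yes, the grammar is LR(0)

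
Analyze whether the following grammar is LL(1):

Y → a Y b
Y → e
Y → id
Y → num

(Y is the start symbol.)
Yes, the grammar is LL(1).

For Y:
  PREDICT(Y → a Y b) = { 'a' }
  PREDICT(Y → e) = { 'e' }
  PREDICT(Y → id) = { 'id' }
  PREDICT(Y → num) = { 'num' }

All predict sets are disjoint. The grammar IS LL(1).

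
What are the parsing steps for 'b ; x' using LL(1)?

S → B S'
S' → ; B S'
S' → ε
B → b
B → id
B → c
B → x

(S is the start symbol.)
Stack is shown with the top on the left.

Stack     Input    Action
-------------------------
S $       b ; x $  output S → B S'
B S' $    b ; x $  output B → b
b S' $    b ; x $  match 'b'
S' $      ; x $    output S' → ; B S'
; B S' $  ; x $    match ';'
B S' $    x $      output B → x
x S' $    x $      match 'x'
S' $      $        output S' → ε
$         $        accept

The string is accepted.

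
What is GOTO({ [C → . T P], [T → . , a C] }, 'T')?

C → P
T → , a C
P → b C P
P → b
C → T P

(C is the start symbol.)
{ [C → T . P], [P → . b C P], [P → . b] }

GOTO(I, 'T') = CLOSURE({ [A → αX.β] : [A → α.Xβ] ∈ I, X = 'T' })

Items with dot before 'T', with the dot advanced:
  [C → . T P] → [C → T . P]
Closure of the advanced items:
  [C → T . P] has the dot before P: add [P → . b C P], [P → . b]

GOTO = { [C → T . P], [P → . b C P], [P → . b] }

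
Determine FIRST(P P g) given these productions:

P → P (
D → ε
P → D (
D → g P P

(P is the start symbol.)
FIRST sets of the non-terminals involved (from the grammar, by fixed-point iteration):
  FIRST(P) = { '(', 'g' }

To compute FIRST(P P g), process the symbols left to right:
Symbol P is a non-terminal. Add FIRST(P) \ {ε} = { '(', 'g' }
P is not nullable (ε ∉ FIRST(P)), so stop here.
FIRST(P P g) = { '(', 'g' }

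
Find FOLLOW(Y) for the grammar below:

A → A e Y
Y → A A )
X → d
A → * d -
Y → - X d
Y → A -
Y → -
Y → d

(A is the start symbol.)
To compute FOLLOW(Y), find every occurrence of Y on a right-hand side N → α Y β: add FIRST(β) \ {ε}, and if β is empty or nullable also add FOLLOW(N). Iterate to a fixed point.

In A → A e Y: Y is at the end, add FOLLOW(A)

The FOLLOW sets referred to above (computed the same way, to a fixed point):
  FOLLOW(A) = { $, ')', '*', '-', 'e' }

Taking the union: FOLLOW(Y) = { $, ')', '*', '-', 'e' }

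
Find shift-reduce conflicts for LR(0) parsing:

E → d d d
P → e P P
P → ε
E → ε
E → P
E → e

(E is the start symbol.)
Yes — I0: [E → .] vs [E → . d d d]; I4: [E → e .] vs [P → . e P P]; I5: [P → .] vs [P → . e P P]; I6: [P → .] vs [P → . e P P]

A shift-reduce conflict occurs when an LR(0) state has both:
  - a complete (reduce) item [A → α .] (dot at the end), and
  - a shift item [B → β . c γ] (dot before a terminal).

Augment with E' → E and build the canonical LR(0) collection (I0 = CLOSURE({[E' → . E]}), then GOTO on every symbol after a dot until no new states appear). It has 10 states:
  I0: { [E → . P], [E → . d d d], [E → . e], [E → .], [E' → . E], [P → . e P P], [P → .] }  — shift, 2 reduces
  I1: { [E' → E .] }  — accept
  I2: { [E → P .] }  — reduce
  I3: { [E → d . d d] }  — shift
  I4: { [E → e .], [P → . e P P], [P → .], [P → e . P P] }  — shift, 2 reduces
  I5: { [P → . e P P], [P → .], [P → e P . P] }  — shift, reduce
  I6: { [P → . e P P], [P → .], [P → e . P P] }  — shift, reduce
  I7: { [P → e P P .] }  — reduce
  I8: { [E → d d . d] }  — shift
  I9: { [E → d d d .] }  — reduce

I0 contains reduce items [E → .], [P → .] and shift items [E → . d d d], [E → . e], [P → . e P P] — shift-reduce conflict.
I4 contains reduce items [E → e .], [P → .] and shift item [P → . e P P] — shift-reduce conflict.
I5 contains reduce item [P → .] and shift item [P → . e P P] — shift-reduce conflict.
I6 contains reduce item [P → .] and shift item [P → . e P P] — shift-reduce conflict.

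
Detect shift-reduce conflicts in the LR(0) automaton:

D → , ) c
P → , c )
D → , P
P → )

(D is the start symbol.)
Yes — I3: [P → ) .] vs [D → , ) . c]

A shift-reduce conflict occurs when an LR(0) state has both:
  - a complete (reduce) item [A → α .] (dot at the end), and
  - a shift item [B → β . c γ] (dot before a terminal).

Augment with D' → D and build the canonical LR(0) collection (I0 = CLOSURE({[D' → . D]}), then GOTO on every symbol after a dot until no new states appear). It has 9 states:
  I0: { [D → . , ) c], [D → . , P], [D' → . D] }  — shift
  I1: { [D → , . ) c], [D → , . P], [P → . )], [P → . , c )] }  — shift
  I2: { [D' → D .] }  — accept
  I3: { [D → , ) . c], [P → ) .] }  — shift, reduce
  I4: { [P → , . c )] }  — shift
  I5: { [D → , P .] }  — reduce
  I6: { [P → , c . )] }  — shift
  I7: { [P → , c ) .] }  — reduce
  I8: { [D → , ) c .] }  — reduce

I3 contains reduce item [P → ) .] and shift item [D → , ) . c] — shift-reduce conflict.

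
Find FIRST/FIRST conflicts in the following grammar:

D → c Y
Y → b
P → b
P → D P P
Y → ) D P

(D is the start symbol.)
No FIRST/FIRST conflicts.

FIRST sets of the non-terminals at (or reachable through a nullable prefix from) the front of some alternative:
  FIRST(D) = { 'c' }

Productions for Y:
  Y → b: FIRST = { 'b' }
  Y → ) D P: FIRST = { ')' }
Productions for P:
  P → b: FIRST = { 'b' }
  P → D P P: FIRST = { 'c' }
D has only one production, so no FIRST/FIRST conflict is possible there.

All alternatives of each non-terminal have pairwise disjoint FIRST sets.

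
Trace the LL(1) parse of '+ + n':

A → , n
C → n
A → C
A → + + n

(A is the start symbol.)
Stack is shown with the top on the left.

Stack    Input    Action
------------------------
A $      + + n $  output A → + + n
+ + n $  + + n $  match '+'
+ n $    + n $    match '+'
n $      n $      match 'n'
$        $        accept

The string is accepted.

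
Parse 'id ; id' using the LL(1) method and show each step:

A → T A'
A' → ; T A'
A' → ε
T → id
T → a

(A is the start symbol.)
Stack is shown with the top on the left.

Stack     Input      Action
---------------------------
A $       id ; id $  output A → T A'
T A' $    id ; id $  output T → id
id A' $   id ; id $  match 'id'
A' $      ; id $     output A' → ; T A'
; T A' $  ; id $     match ';'
T A' $    id $       output T → id
id A' $   id $       match 'id'
A' $      $          output A' → ε
$         $          accept

The string is accepted.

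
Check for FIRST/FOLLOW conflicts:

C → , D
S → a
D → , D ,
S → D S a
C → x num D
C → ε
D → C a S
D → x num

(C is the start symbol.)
No FIRST/FOLLOW conflicts.

Nullable non-terminals: C.

C: nullable alternative(s) C → ε; FOLLOW(C) = { $, 'a' }
  C → , D: FIRST \ {ε} = { ',' } — disjoint from FOLLOW(C)
  C → x num D: FIRST \ {ε} = { 'x' } — disjoint from FOLLOW(C)
  C → ε: FIRST \ {ε} = { } — this is the only nullable alternative, skip

D, S have no nullable alternative, so no FIRST/FOLLOW check is needed there.

No FIRST/FOLLOW conflicts found.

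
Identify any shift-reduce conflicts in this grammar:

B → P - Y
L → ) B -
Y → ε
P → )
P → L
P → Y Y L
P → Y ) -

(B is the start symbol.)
A shift-reduce conflict occurs when an LR(0) state has both:
  - a complete (reduce) item [A → α .] (dot at the end), and
  - a shift item [B → β . c γ] (dot before a terminal).

Augment with B' → B and build the canonical LR(0) collection (I0 = CLOSURE({[B' → . B]}), then GOTO on every symbol after a dot until no new states appear). It has 15 states:
  I0: { [B → . P - Y], [B' → . B], [L → . ) B -], [P → . )], [P → . L], [P → . Y ) -], [P → . Y Y L], [Y → .] }  — shift, reduce
  I1: { [B → . P - Y], [L → ) . B -], [L → . ) B -], [P → ) .], [P → . )], [P → . L], [P → . Y ) -], [P → . Y Y L], [Y → .] }  — shift, 2 reduces
  I2: { [B' → B .] }  — accept
  I3: { [P → L .] }  — reduce
  I4: { [B → P . - Y] }  — shift
  I5: { [P → Y . ) -], [P → Y . Y L], [Y → .] }  — shift, reduce
  I6: { [P → Y ) . -] }  — shift
  I7: { [L → . ) B -], [P → Y Y . L] }  — shift
  I8: { [B → . P - Y], [L → ) . B -], [L → . ) B -], [P → . )], [P → . L], [P → . Y ) -], [P → . Y Y L], [Y → .] }  — shift, reduce
  I9: { [P → Y Y L .] }  — reduce
  I10: { [L → ) B . -] }  — shift
  I11: { [L → ) B - .] }  — reduce
  I12: { [P → Y ) - .] }  — reduce
  I13: { [B → P - . Y], [Y → .] }  — reduce
  I14: { [B → P - Y .] }  — reduce

I0 contains reduce item [Y → .] and shift items [L → . ) B -], [P → . )] — shift-reduce conflict.
I1 contains reduce items [P → ) .], [Y → .] and shift items [L → . ) B -], [P → . )] — shift-reduce conflict.
I5 contains reduce item [Y → .] and shift item [P → Y . ) -] — shift-reduce conflict.
I8 contains reduce item [Y → .] and shift items [L → . ) B -], [P → . )] — shift-reduce conflict.

Answer: Yes — I0: [Y → .] vs [L → . ) B -]; I1: [P → ) .] vs [L → . ) B -]; I5: [Y → .] vs [P → Y . ) -]; I8: [Y → .] vs [L → . ) B -]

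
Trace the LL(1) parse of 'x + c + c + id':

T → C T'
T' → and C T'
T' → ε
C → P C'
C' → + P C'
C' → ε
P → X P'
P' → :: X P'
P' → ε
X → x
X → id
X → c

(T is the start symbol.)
LL(1) parsing maintains a stack (initially the start symbol over $) and the input. At each step: if the stack top is a terminal, match it against the current input token; if it is a non-terminal N, replace it with the RHS of M[N, lookahead] (the unique production whose predict set contains the lookahead).

Stack is shown with the top on the left.

Stack          Input             Action
---------------------------------------
T $            x + c + c + id $  output T → C T'
C T' $         x + c + c + id $  output C → P C'
P C' T' $      x + c + c + id $  output P → X P'
X P' C' T' $   x + c + c + id $  output X → x
x P' C' T' $   x + c + c + id $  match 'x'
P' C' T' $     + c + c + id $    output P' → ε
C' T' $        + c + c + id $    output C' → + P C'
+ P C' T' $    + c + c + id $    match '+'
P C' T' $      c + c + id $      output P → X P'
X P' C' T' $   c + c + id $      output X → c
c P' C' T' $   c + c + id $      match 'c'
P' C' T' $     + c + id $        output P' → ε
C' T' $        + c + id $        output C' → + P C'
+ P C' T' $    + c + id $        match '+'
P C' T' $      c + id $          output P → X P'
X P' C' T' $   c + id $          output X → c
c P' C' T' $   c + id $          match 'c'
P' C' T' $     + id $            output P' → ε
C' T' $        + id $            output C' → + P C'
+ P C' T' $    + id $            match '+'
P C' T' $      id $              output P → X P'
X P' C' T' $   id $              output X → id
id P' C' T' $  id $              match 'id'
P' C' T' $     $                 output P' → ε
C' T' $        $                 output C' → ε
T' $           $                 output T' → ε
$              $                 accept

The string is accepted.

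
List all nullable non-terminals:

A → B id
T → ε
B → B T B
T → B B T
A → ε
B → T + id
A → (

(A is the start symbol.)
{ 'A', 'T' }

ε-productions: T → ε, A → ε
So T, A are immediately nullable.
No further non-terminal can be added: every production for the remaining non-terminals contains a terminal or a non-nullable non-terminal.
Nullable = { 'A', 'T' }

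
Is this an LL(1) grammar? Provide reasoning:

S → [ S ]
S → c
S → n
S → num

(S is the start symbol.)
For S:
  PREDICT(S → '[' S ']') = { '[' }
  PREDICT(S → c) = { 'c' }
  PREDICT(S → n) = { 'n' }
  PREDICT(S → num) = { 'num' }

All predict sets are disjoint. The grammar IS LL(1).

Answer: Yes, the grammar is LL(1).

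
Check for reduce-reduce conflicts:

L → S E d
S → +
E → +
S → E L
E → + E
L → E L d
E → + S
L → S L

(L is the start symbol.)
Yes — I1: [E → + .] vs [S → + .]

A reduce-reduce conflict occurs when an LR(0) state has two complete items [A → α .] and [B → β .] — both call for a reduction, and with no lookahead the parser cannot choose between them.

Augment with L' → L and build the canonical LR(0) collection (I0 = CLOSURE({[L' → . L]}), then GOTO on every symbol after a dot until no new states appear). It has 13 states:
  I0: { [E → . + E], [E → . + S], [E → . +], [L → . E L d], [L → . S E d], [L → . S L], [L' → . L], [S → . +], [S → . E L] }  — shift
  I1: { [E → + . E], [E → + . S], [E → + .], [E → . + E], [E → . + S], [E → . +], [S → + .], [S → . +], [S → . E L] }  — shift, 2 reduces
  I2: { [E → . + E], [E → . + S], [E → . +], [L → . E L d], [L → . S E d], [L → . S L], [L → E . L d], [S → . +], [S → . E L], [S → E . L] }  — shift
  I3: { [L' → L .] }  — accept
  I4: { [E → . + E], [E → . + S], [E → . +], [L → . E L d], [L → . S E d], [L → . S L], [L → S . E d], [L → S . L], [S → . +], [S → . E L] }  — shift
  I5: { [E → . + E], [E → . + S], [E → . +], [L → . E L d], [L → . S E d], [L → . S L], [L → E . L d], [L → S E . d], [S → . +], [S → . E L], [S → E . L] }  — shift
  I6: { [L → S L .] }  — reduce
  I7: { [L → E L . d], [S → E L .] }  — shift, reduce
  I8: { [L → S E d .] }  — reduce
  I9: { [L → E L d .] }  — reduce
  I10: { [E → + E .], [E → . + E], [E → . + S], [E → . +], [L → . E L d], [L → . S E d], [L → . S L], [S → . +], [S → . E L], [S → E . L] }  — shift, reduce
  I11: { [E → + S .] }  — reduce
  I12: { [S → E L .] }  — reduce

I1 contains complete items [E → + .], [S → + .] — reduce-reduce conflict.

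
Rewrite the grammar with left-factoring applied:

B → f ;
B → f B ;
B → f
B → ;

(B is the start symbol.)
Left-factoring transforms A → αβ₁ | αβ₂ into A → αA' and A' → β₁ | β₂
(α is the longest common prefix among the alternatives). Repeat until
no nonterminal has two alternatives with a common prefix.

Round 1: B has alternatives sharing prefix 'f'. Introduce B': B → f B'
  Add: B' → ;
  Add: B' → B ;
  Add: B' → ε

No remaining common prefixes — done.

Resulting grammar:
B → f B'
B' → ;
B' → B ;
B' → ε
B → ;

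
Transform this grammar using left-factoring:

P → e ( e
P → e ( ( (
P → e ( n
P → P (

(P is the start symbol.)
P → e ( P'
P' → e
P' → ( (
P' → n
P → P (

Left-factoring transforms A → αβ₁ | αβ₂ into A → αA' and A' → β₁ | β₂
(α is the longest common prefix among the alternatives). Repeat until
no nonterminal has two alternatives with a common prefix.

Round 1: P has alternatives sharing prefix 'e ('. Introduce P': P → e ( P'
  Add: P' → e
  Add: P' → ( (
  Add: P' → n

No remaining common prefixes — done.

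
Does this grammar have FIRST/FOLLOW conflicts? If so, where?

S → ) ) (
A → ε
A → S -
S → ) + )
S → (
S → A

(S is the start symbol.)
A FIRST/FOLLOW conflict occurs when a non-terminal N has a nullable alternative N → β (β ⇒* ε) and another alternative N → α with FIRST(α) ∩ FOLLOW(N) ≠ ∅: on such a lookahead the parser cannot decide between expanding α and letting N vanish via β.

Nullable non-terminals: A, S.
FIRST sets used below: FIRST(S) = { '(', ')', '-', ε }, FIRST(A) = { '(', ')', '-', ε }

A: nullable alternative(s) A → ε; FOLLOW(A) = { $, '-' }
  A → ε: FIRST \ {ε} = { } — this is the only nullable alternative, skip
  A → S -: FIRST \ {ε} = { '(', ')', '-' } — overlaps FOLLOW(A) on { '-' }: CONFLICT

S: nullable alternative(s) S → A; FOLLOW(S) = { $, '-' }
  S → ) ) (: FIRST \ {ε} = { ')' } — disjoint from FOLLOW(S)
  S → ) + ): FIRST \ {ε} = { ')' } — disjoint from FOLLOW(S)
  S → (: FIRST \ {ε} = { '(' } — disjoint from FOLLOW(S)
  S → A: FIRST \ {ε} = { '(', ')', '-' } — this is the only nullable alternative, skip

So the grammar has 1 FIRST/FOLLOW conflict (marked CONFLICT above).

Answer: Yes. A → S '-' with FOLLOW(A) on { '-' }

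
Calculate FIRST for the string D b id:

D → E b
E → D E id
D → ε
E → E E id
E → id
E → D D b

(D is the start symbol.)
{ 'b', 'id' }

FIRST sets of the non-terminals involved (from the grammar, by fixed-point iteration):
  FIRST(D) = { 'b', 'id', ε }

To compute FIRST(D b id), process the symbols left to right:
Symbol D is a non-terminal. Add FIRST(D) \ {ε} = { 'b', 'id' }
D is nullable (ε ∈ FIRST(D)), continue to the next symbol.
Symbol b is a terminal. Add 'b' and stop.
FIRST(D b id) = { 'b', 'id' }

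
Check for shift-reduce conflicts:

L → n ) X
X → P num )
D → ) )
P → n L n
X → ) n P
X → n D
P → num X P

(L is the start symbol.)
A shift-reduce conflict occurs when an LR(0) state has both:
  - a complete (reduce) item [A → α .] (dot at the end), and
  - a shift item [B → β . c γ] (dot before a terminal).

Augment with L' → L and build the canonical LR(0) collection (I0 = CLOSURE({[L' → . L]}), then GOTO on every symbol after a dot until no new states appear). It has 21 states:
  I0: { [L → . n ) X], [L' → . L] }  — shift
  I1: { [L' → L .] }  — accept
  I2: { [L → n . ) X] }  — shift
  I3: { [L → n ) . X], [P → . n L n], [P → . num X P], [X → . ) n P], [X → . P num )], [X → . n D] }  — shift
  I4: { [X → ) . n P] }  — shift
  I5: { [X → P . num )] }  — shift
  I6: { [L → n ) X .] }  — reduce
  I7: { [D → . ) )], [L → . n ) X], [P → n . L n], [X → n . D] }  — shift
  I8: { [P → . n L n], [P → . num X P], [P → num . X P], [X → . ) n P], [X → . P num )], [X → . n D] }  — shift
  I9: { [P → . n L n], [P → . num X P], [P → num X . P] }  — shift
  I10: { [P → num X P .] }  — reduce
  I11: { [L → . n ) X], [P → n . L n] }  — shift
  I12: { [P → n L . n] }  — shift
  I13: { [P → n L n .] }  — reduce
  I14: { [D → ) . )] }  — shift
  I15: { [X → n D .] }  — reduce
  I16: { [D → ) ) .] }  — reduce
  I17: { [X → P num . )] }  — shift
  I18: { [X → P num ) .] }  — reduce
  I19: { [P → . n L n], [P → . num X P], [X → ) n . P] }  — shift
  I20: { [X → ) n P .] }  — reduce

No state contains both a complete item and a shift item.

Answer: No shift-reduce conflicts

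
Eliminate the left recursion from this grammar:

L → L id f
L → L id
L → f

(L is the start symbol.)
L is directly left-recursive. The standard transformation for
  A → A α₁ | ... | A α_m | β₁ | ... | β_n
is
  A  → β₁ A' | ... | β_n A'
  A' → α₁ A' | ... | α_m A' | ε

L → f becomes L → f L'
L → L id f becomes L' → id f L'
L → L id becomes L' → id L'
Add L' → ε

Resulting grammar:
L → f L'
L' → id f L'
L' → id L'
L' → ε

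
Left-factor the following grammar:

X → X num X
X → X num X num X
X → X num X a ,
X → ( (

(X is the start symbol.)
Left-factoring transforms A → αβ₁ | αβ₂ into A → αA' and A' → β₁ | β₂
(α is the longest common prefix among the alternatives). Repeat until
no nonterminal has two alternatives with a common prefix.

Round 1: X has alternatives sharing prefix 'X num X'. Introduce X': X → X num X X'
  Add: X' → ε
  Add: X' → num X
  Add: X' → a ,

No remaining common prefixes — done.

Resulting grammar:
X → X num X X'
X' → ε
X' → num X
X' → a ,
X → ( (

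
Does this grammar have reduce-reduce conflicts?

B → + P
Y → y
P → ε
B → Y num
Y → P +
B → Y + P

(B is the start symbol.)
No reduce-reduce conflicts

Augment with B' → B and build the canonical LR(0) collection (I0 = CLOSURE({[B' → . B]}), then GOTO on every symbol after a dot until no new states appear). It has 11 states:
  I0: { [B → . + P], [B → . Y + P], [B → . Y num], [B' → . B], [P → .], [Y → . P +], [Y → . y] }  — shift, reduce
  I1: { [B → + . P], [P → .] }  — reduce
  I2: { [B' → B .] }  — accept
  I3: { [Y → P . +] }  — shift
  I4: { [B → Y . + P], [B → Y . num] }  — shift
  I5: { [Y → y .] }  — reduce
  I6: { [B → Y + . P], [P → .] }  — reduce
  I7: { [B → Y num .] }  — reduce
  I8: { [B → Y + P .] }  — reduce
  I9: { [Y → P + .] }  — reduce
  I10: { [B → + P .] }  — reduce

No state contains more than one complete item.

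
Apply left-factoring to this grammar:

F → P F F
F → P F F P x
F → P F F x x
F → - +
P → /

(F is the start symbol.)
F → P F F F'
F' → ε
F' → P x
F' → x x
F → - +
P → /

Left-factoring transforms A → αβ₁ | αβ₂ into A → αA' and A' → β₁ | β₂
(α is the longest common prefix among the alternatives). Repeat until
no nonterminal has two alternatives with a common prefix.

Round 1: F has alternatives sharing prefix 'P F F'. Introduce F': F → P F F F'
  Add: F' → ε
  Add: F' → P x
  Add: F' → x x

No remaining common prefixes — done.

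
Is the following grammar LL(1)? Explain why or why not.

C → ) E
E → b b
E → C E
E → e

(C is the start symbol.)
Relevant sets:
  FIRST(C) = { ')' }

For E:
  PREDICT(E → b b) = { 'b' }
  PREDICT(E → C E) = { ')' }
  PREDICT(E → e) = { 'e' }
C has a single production, so nothing to check there.

All predict sets are disjoint. The grammar IS LL(1).

Answer: Yes, the grammar is LL(1).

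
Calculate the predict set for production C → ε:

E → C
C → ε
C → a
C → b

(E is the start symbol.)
{ $ }

PREDICT(C → ε) = (FIRST(RHS) \ {ε}) ∪ (FOLLOW(C) if ε ∈ FIRST(RHS), i.e. RHS ⇒* ε)
The right-hand side is ε (FIRST(ε) = { ε }), so the predict set is FOLLOW(C) = { $ }
PREDICT(C → ε) = { $ }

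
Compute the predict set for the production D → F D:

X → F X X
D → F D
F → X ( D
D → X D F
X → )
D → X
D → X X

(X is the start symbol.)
{ ')' }

PREDICT(D → F D) = (FIRST(RHS) \ {ε}) ∪ (FOLLOW(D) if ε ∈ FIRST(RHS), i.e. RHS ⇒* ε)
FIRST(F) = { ')' }
FIRST(F D) = { ')' }
ε ∉ FIRST(F D), so FOLLOW(D) is not added.
PREDICT(D → F D) = { ')' }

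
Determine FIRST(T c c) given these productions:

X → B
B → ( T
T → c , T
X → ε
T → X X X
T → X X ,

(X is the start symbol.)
{ '(', ',', 'c' }

FIRST sets of the non-terminals involved (from the grammar, by fixed-point iteration):
  FIRST(T) = { '(', ',', 'c', ε }

To compute FIRST(T c c), process the symbols left to right:
Symbol T is a non-terminal. Add FIRST(T) \ {ε} = { '(', ',', 'c' }
T is nullable (ε ∈ FIRST(T)), continue to the next symbol.
Symbol c is a terminal. Add 'c' and stop.
FIRST(T c c) = { '(', ',', 'c' }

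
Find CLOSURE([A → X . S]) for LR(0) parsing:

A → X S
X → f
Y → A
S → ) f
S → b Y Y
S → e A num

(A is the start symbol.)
{ [A → X . S], [S → . ) f], [S → . b Y Y], [S → . e A num] }

To compute CLOSURE, for each item [A → α.Bβ] where B is a non-terminal, add [B → .γ] for all productions B → γ; repeat for the newly added items until nothing changes.

Start with: [A → X . S]
  [A → X . S] has the dot before S: add [S → . ) f], [S → . b Y Y], [S → . e A num]
No further items can be added.

CLOSURE = { [A → X . S], [S → . ) f], [S → . b Y Y], [S → . e A num] }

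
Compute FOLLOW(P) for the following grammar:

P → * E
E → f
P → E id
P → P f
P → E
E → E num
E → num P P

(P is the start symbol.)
To compute FOLLOW(P), find every occurrence of P on a right-hand side N → α P β: add FIRST(β) \ {ε}, and if β is empty or nullable also add FOLLOW(N). Iterate to a fixed point.

P is the start symbol, so $ ∈ FOLLOW(P).
In P → P f: P is followed by f, add FIRST(f) \ {ε} = { 'f' }
In E → num P P: P is followed by P, add FIRST(P) \ {ε} = { '*', 'f', 'num' }
In E → num P P: P is at the end, add FOLLOW(E)

The FOLLOW sets referred to above (computed the same way, to a fixed point):
  FOLLOW(E) = { $, '*', 'f', 'id', 'num' }

Taking the union: FOLLOW(P) = { $, '*', 'f', 'id', 'num' }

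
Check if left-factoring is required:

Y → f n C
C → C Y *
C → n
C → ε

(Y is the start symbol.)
No, left-factoring is not needed

Left-factoring is needed when two productions for the same non-terminal
share a common prefix on the right-hand side.

Productions for C:
  C → C Y *
  C → n
  C → ε

No common prefixes found.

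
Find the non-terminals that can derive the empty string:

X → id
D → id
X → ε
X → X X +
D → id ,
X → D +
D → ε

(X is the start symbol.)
A non-terminal is nullable if it can derive ε (the empty string): either it has an ε-production, or it has a production whose right-hand side consists entirely of nullable non-terminals.

ε-productions: X → ε, D → ε
So X, D are immediately nullable.
Every non-terminal is now nullable.
Nullable = { 'D', 'X' }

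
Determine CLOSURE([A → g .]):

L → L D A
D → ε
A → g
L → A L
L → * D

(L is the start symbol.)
Start with: [A → g .]
The dot is at the end, so nothing is added.

CLOSURE = { [A → g .] }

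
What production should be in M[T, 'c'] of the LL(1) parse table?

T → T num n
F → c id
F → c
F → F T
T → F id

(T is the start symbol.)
T → T num n, T → F id

To find M[T, 'c'], we find productions for T where 'c' is in the predict set (PREDICT(N → α) = (FIRST(α) \ {ε}) ∪ (FOLLOW(N) if α ⇒* ε)).

Relevant sets:
  FIRST(T) = { 'c' }
  FIRST(F) = { 'c' }

T → T num n: PREDICT = { 'c' }
  'c' is in predict set, so this production goes in M[T, 'c']
T → F id: PREDICT = { 'c' }
  'c' is in predict set, so this production goes in M[T, 'c']

M[T, 'c'] = T → T num n, T → F id  (a multiply-defined cell — the grammar is not LL(1))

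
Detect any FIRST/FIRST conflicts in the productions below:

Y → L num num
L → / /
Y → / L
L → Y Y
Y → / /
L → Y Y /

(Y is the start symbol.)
Yes. Y → L num num / Y → '/' L on { '/' }; Y → L num num / Y → '/' '/' on { '/' }; Y → '/' L / Y → '/' '/' on { '/' }; L → '/' '/' / L → Y Y on { '/' }; L → '/' '/' / L → Y Y '/' on { '/' }; L → Y Y / L → Y Y '/' on { '/' }

FIRST sets of the non-terminals at (or reachable through a nullable prefix from) the front of some alternative:
  FIRST(L) = { '/' }
  FIRST(Y) = { '/' }

Productions for Y:
  Y → L num num: FIRST = { '/' }
  Y → / L: FIRST = { '/' }
  Y → / /: FIRST = { '/' }
Productions for L:
  L → / /: FIRST = { '/' }
  L → Y Y: FIRST = { '/' }
  L → Y Y /: FIRST = { '/' }

Conflict for Y: Y → L num num and Y → / L
  Overlap: { '/' }
Conflict for Y: Y → L num num and Y → / /
  Overlap: { '/' }
Conflict for Y: Y → / L and Y → / /
  Overlap: { '/' }
Conflict for L: L → / / and L → Y Y
  Overlap: { '/' }
Conflict for L: L → / / and L → Y Y /
  Overlap: { '/' }
Conflict for L: L → Y Y and L → Y Y /
  Overlap: { '/' }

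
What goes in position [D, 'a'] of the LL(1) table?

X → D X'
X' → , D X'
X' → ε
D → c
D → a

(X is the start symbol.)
To find M[D, 'a'], we find productions for D where 'a' is in the predict set (PREDICT(N → α) = (FIRST(α) \ {ε}) ∪ (FOLLOW(N) if α ⇒* ε)).

D → c: PREDICT = { 'c' }
D → a: PREDICT = { 'a' }
  'a' is in predict set, so this production goes in M[D, 'a']

M[D, 'a'] = D → a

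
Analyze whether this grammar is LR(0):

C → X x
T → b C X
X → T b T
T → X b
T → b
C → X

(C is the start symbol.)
No. Shift-reduce conflict between [C → X .] and [C → X . x]

A grammar is LR(0) if no state in the canonical LR(0) collection has:
  - both a shift item (dot before a terminal) and a complete item (shift-reduce conflict), or
  - two or more complete items (reduce-reduce conflict; the accept item [C' → C .] counts as a complete item here).

Augment with C' → C and build the canonical LR(0) collection (I0 = CLOSURE({[C' → . C]}), then GOTO on every symbol after a dot until no new states appear). It has 12 states:
  I0: { [C → . X x], [C → . X], [C' → . C], [T → . X b], [T → . b C X], [T → . b], [X → . T b T] }  — shift
  I1: { [C' → C .] }  — accept
  I2: { [X → T . b T] }  — shift
  I3: { [C → X . x], [C → X .], [T → X . b] }  — shift, reduce
  I4: { [C → . X x], [C → . X], [T → . X b], [T → . b C X], [T → . b], [T → b . C X], [T → b .], [X → . T b T] }  — shift, reduce
  I5: { [T → . X b], [T → . b C X], [T → . b], [T → b C . X], [X → . T b T] }  — shift
  I6: { [T → X . b], [T → b C X .] }  — shift, reduce
  I7: { [T → X b .] }  — reduce
  I8: { [C → X x .] }  — reduce
  I9: { [T → . X b], [T → . b C X], [T → . b], [X → . T b T], [X → T b . T] }  — shift
  I10: { [X → T . b T], [X → T b T .] }  — shift, reduce
  I11: { [T → X . b] }  — shift

Conflict in state I3:
  Shift-reduce conflict between [C → X .] and [C → X . x]
So the grammar is NOT LR(0).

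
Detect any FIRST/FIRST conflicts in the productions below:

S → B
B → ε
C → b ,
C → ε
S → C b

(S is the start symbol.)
A FIRST/FIRST conflict occurs when two productions N → α and N → β for the same non-terminal have FIRST(α) ∩ FIRST(β) ≠ ∅ (with ε ∈ FIRST of a nullable right-hand side, so two nullable alternatives also conflict).

FIRST sets of the non-terminals at (or reachable through a nullable prefix from) the front of some alternative:
  FIRST(B) = { ε }
  FIRST(C) = { 'b', ε }

Productions for S:
  S → B: FIRST = { ε }
  S → C b: FIRST = { 'b' }
Productions for C:
  C → b ,: FIRST = { 'b' }
  C → ε: FIRST = { ε }
B has only one production, so no FIRST/FIRST conflict is possible there.

All alternatives of each non-terminal have pairwise disjoint FIRST sets.

Answer: No FIRST/FIRST conflicts.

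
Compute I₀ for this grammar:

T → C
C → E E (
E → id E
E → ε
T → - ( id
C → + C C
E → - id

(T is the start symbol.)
First, augment the grammar with T' → T
I₀ = CLOSURE({ [T' → . T] }):
  [T' → . T] has the dot before T: add [T → . C], [T → . - ( id]
  [T → . C] has the dot before C: add [C → . E E (], [C → . + C C]
  [C → . E E (] has the dot before E: add [E → . id E], [E → .], [E → . - id]
No further items can be added.

I₀ = { [C → . + C C], [C → . E E (], [E → . - id], [E → . id E], [E → .], [T → . - ( id], [T → . C], [T' → . T] }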